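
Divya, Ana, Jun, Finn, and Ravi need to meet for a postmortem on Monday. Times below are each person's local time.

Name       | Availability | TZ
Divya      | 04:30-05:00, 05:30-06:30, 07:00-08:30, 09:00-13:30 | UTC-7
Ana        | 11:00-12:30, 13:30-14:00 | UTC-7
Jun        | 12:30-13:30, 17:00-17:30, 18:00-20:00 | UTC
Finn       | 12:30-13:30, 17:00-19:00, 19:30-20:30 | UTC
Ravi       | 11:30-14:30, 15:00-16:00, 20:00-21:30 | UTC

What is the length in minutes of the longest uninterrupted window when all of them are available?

Divya in UTC: 11:30-12:00, 12:30-13:30, 14:00-15:30, 16:00-20:30 (add 7h to convert from UTC-7).
Ana in UTC: 18:00-19:30, 20:30-21:00 (add 7h to convert from UTC-7).
Jun in UTC: 12:30-13:30, 17:00-17:30, 18:00-20:00.
Finn in UTC: 12:30-13:30, 17:00-19:00, 19:30-20:30.
Ravi in UTC: 11:30-14:30, 15:00-16:00, 20:00-21:30.
Divya ∩ Ana: 18:00-19:30.
Divya ∩ Ana ∩ Jun: 18:00-19:30.
Divya ∩ Ana ∩ Jun ∩ Finn: 18:00-19:00.
Divya ∩ Ana ∩ Jun ∩ Finn ∩ Ravi: ∅.
There is no time when everyone is free.
No common window exists, so the longest block is 0 minutes.

0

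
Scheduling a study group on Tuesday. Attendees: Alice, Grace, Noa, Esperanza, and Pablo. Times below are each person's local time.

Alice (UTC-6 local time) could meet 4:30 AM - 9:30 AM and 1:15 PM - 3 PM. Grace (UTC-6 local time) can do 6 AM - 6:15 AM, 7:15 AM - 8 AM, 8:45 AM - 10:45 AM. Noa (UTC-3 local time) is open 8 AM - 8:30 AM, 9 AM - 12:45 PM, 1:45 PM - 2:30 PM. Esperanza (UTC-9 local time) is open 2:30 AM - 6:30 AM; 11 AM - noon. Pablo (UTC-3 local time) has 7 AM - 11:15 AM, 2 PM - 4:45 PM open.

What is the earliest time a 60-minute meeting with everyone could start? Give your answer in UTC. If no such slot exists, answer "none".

none

Alice in UTC: 10:30-15:30, 19:15-21:00 (add 6h to convert from UTC-6).
Grace in UTC: 12:00-12:15, 13:15-14:00, 14:45-16:45 (add 6h to convert from UTC-6).
Noa in UTC: 11:00-11:30, 12:00-15:45, 16:45-17:30 (add 3h to convert from UTC-3).
Esperanza in UTC: 11:30-15:30, 20:00-21:00 (add 9h to convert from UTC-9).
Pablo in UTC: 10:00-14:15, 17:00-19:45 (add 3h to convert from UTC-3).
Alice ∩ Grace: 12:00-12:15, 13:15-14:00, 14:45-15:30.
Alice ∩ Grace ∩ Noa: 12:00-12:15, 13:15-14:00, 14:45-15:30.
Alice ∩ Grace ∩ Noa ∩ Esperanza: 12:00-12:15, 13:15-14:00, 14:45-15:30.
Alice ∩ Grace ∩ Noa ∩ Esperanza ∩ Pablo: 12:00-12:15, 13:15-14:00.
No common window is at least 60 minutes long.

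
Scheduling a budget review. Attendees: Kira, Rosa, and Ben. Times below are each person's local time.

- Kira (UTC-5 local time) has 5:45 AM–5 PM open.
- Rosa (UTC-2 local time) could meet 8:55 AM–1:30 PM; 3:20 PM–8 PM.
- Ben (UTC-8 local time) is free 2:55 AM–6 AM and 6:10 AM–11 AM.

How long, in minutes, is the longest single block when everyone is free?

185

Kira in UTC: 10:45-22:00 (add 5h to convert from UTC-5).
Rosa in UTC: 10:55-15:30, 17:20-22:00 (add 2h to convert from UTC-2).
Ben in UTC: 10:55-14:00, 14:10-19:00 (add 8h to convert from UTC-8).
Kira ∩ Rosa: 10:55-15:30, 17:20-22:00.
Kira ∩ Rosa ∩ Ben: 10:55-14:00, 14:10-15:30, 17:20-19:00.
The longest is 10:55-14:00 at 185 minutes.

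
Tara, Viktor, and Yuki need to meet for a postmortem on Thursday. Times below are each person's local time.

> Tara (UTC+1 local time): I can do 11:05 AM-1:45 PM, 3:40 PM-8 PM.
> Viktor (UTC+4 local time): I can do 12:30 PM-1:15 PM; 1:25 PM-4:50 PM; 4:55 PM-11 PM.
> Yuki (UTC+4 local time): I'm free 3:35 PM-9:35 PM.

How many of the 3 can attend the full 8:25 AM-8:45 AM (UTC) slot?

0

Tara in UTC: 10:05-12:45, 14:40-19:00 (subtract 1h to convert from UTC+1).
Viktor in UTC: 08:30-09:15, 09:25-12:50, 12:55-19:00 (subtract 4h to convert from UTC+4).
Yuki in UTC: 11:35-17:35 (subtract 4h to convert from UTC+4).
nobody can make the full 08:25-08:45 slot — that's 0.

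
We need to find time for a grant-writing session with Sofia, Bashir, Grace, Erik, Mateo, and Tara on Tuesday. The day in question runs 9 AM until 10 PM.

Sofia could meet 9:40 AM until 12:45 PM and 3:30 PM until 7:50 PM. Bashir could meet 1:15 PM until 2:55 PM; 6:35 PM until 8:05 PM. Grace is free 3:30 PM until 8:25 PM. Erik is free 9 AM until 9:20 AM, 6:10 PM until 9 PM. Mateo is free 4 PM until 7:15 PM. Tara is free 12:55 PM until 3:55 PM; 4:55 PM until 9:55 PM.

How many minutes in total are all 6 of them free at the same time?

Sofia ∩ Bashir: 18:35-19:50.
Sofia ∩ Bashir ∩ Grace: 18:35-19:50.
Sofia ∩ Bashir ∩ Grace ∩ Erik: 18:35-19:50.
Sofia ∩ Bashir ∩ Grace ∩ Erik ∩ Mateo: 18:35-19:15.
Sofia ∩ Bashir ∩ Grace ∩ Erik ∩ Mateo ∩ Tara: 18:35-19:15.
That's a single block of 40 minutes.

40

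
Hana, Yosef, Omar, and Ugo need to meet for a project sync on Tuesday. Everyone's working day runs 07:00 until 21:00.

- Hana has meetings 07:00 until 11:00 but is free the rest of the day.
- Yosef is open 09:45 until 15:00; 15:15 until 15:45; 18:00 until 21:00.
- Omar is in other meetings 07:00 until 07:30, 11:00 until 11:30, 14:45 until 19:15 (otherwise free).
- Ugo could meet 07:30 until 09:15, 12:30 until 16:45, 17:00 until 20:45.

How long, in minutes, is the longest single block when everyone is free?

Hana free: 11:00-21:00 (invert busy blocks within the working day).
Yosef free: 09:45-15:00, 15:15-15:45, 18:00-21:00.
Omar free: 07:30-11:00, 11:30-14:45, 19:15-21:00 (invert busy blocks within the working day).
Ugo free: 07:30-09:15, 12:30-16:45, 17:00-20:45.
Hana ∩ Yosef: 11:00-15:00, 15:15-15:45, 18:00-21:00.
Hana ∩ Yosef ∩ Omar: 11:30-14:45, 19:15-21:00.
Hana ∩ Yosef ∩ Omar ∩ Ugo: 12:30-14:45, 19:15-20:45.
The longest is 12:30-14:45 at 135 minutes.

135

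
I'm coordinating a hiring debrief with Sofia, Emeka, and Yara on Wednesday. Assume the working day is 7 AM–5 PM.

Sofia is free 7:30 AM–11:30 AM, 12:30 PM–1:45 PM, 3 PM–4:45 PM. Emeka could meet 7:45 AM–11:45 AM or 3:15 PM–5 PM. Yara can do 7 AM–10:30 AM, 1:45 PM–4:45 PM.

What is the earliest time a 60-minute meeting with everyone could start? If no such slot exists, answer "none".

07:45

Sofia ∩ Emeka: 07:45-11:30, 15:15-16:45.
Sofia ∩ Emeka ∩ Yara: 07:45-10:30, 15:15-16:45.
Those are the intersection windows.
The first common window of at least 60 minutes is 07:45-10:30, so the earliest start is 07:45.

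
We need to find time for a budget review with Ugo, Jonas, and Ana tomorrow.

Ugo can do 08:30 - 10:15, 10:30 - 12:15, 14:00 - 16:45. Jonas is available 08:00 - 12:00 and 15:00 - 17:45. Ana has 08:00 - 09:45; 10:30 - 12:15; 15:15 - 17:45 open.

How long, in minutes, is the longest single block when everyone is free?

Ugo ∩ Jonas: 08:30-10:15, 10:30-12:00, 15:00-16:45.
Ugo ∩ Jonas ∩ Ana: 08:30-09:45, 10:30-12:00, 15:15-16:45.
The longest is 10:30-12:00 at 90 minutes.

90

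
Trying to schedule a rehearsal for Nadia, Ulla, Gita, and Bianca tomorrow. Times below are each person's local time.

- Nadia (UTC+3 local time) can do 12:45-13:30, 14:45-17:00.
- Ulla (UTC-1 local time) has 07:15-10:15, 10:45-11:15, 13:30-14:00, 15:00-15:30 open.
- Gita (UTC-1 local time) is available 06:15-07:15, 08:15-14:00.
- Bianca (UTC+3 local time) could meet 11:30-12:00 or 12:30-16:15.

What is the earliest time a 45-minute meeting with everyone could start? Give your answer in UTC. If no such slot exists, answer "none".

09:45

Nadia in UTC: 09:45-10:30, 11:45-14:00 (subtract 3h to convert from UTC+3).
Ulla in UTC: 08:15-11:15, 11:45-12:15, 14:30-15:00, 16:00-16:30 (add 1h to convert from UTC-1).
Gita in UTC: 07:15-08:15, 09:15-15:00 (add 1h to convert from UTC-1).
Bianca in UTC: 08:30-09:00, 09:30-13:15 (subtract 3h to convert from UTC+3).
Nadia ∩ Ulla: 09:45-10:30, 11:45-12:15.
Nadia ∩ Ulla ∩ Gita: 09:45-10:30, 11:45-12:15.
Nadia ∩ Ulla ∩ Gita ∩ Bianca: 09:45-10:30, 11:45-12:15.
So the common availability across everyone is 09:45-10:30, 11:45-12:15.
The first common window of at least 45 minutes is 09:45-10:30, so the earliest start is 09:45.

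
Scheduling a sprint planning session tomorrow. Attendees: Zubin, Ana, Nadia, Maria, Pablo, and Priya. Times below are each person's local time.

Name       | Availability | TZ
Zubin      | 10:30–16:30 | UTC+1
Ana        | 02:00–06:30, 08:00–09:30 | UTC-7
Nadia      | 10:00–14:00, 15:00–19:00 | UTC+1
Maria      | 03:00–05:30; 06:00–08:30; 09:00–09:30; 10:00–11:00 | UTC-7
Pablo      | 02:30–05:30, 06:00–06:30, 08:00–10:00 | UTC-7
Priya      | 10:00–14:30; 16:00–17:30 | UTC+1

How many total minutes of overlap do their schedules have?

Zubin in UTC: 09:30-15:30 (subtract 1h to convert from UTC+1).
Ana in UTC: 09:00-13:30, 15:00-16:30 (add 7h to convert from UTC-7).
Nadia in UTC: 09:00-13:00, 14:00-18:00 (subtract 1h to convert from UTC+1).
Maria in UTC: 10:00-12:30, 13:00-15:30, 16:00-16:30, 17:00-18:00 (add 7h to convert from UTC-7).
Pablo in UTC: 09:30-12:30, 13:00-13:30, 15:00-17:00 (add 7h to convert from UTC-7).
Priya in UTC: 09:00-13:30, 15:00-16:30 (subtract 1h to convert from UTC+1).
Zubin ∩ Ana: 09:30-13:30, 15:00-15:30.
Zubin ∩ Ana ∩ Nadia: 09:30-13:00, 15:00-15:30.
Zubin ∩ Ana ∩ Nadia ∩ Maria: 10:00-12:30, 15:00-15:30.
Zubin ∩ Ana ∩ Nadia ∩ Maria ∩ Pablo: 10:00-12:30, 15:00-15:30.
Zubin ∩ Ana ∩ Nadia ∩ Maria ∩ Pablo ∩ Priya: 10:00-12:30, 15:00-15:30.
Summing the common windows: 150 + 30 = 180 minutes.

180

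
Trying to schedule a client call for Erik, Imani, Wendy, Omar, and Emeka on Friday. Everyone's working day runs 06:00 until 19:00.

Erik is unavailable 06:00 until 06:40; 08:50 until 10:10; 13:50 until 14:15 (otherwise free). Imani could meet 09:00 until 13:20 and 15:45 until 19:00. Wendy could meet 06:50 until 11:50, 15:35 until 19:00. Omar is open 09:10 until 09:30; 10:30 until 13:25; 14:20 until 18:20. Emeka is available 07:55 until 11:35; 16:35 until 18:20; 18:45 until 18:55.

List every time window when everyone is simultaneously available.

Erik free: 06:40-08:50, 10:10-13:50, 14:15-19:00 (invert busy blocks within the working day).
Imani free: 09:00-13:20, 15:45-19:00.
Wendy free: 06:50-11:50, 15:35-19:00.
Omar free: 09:10-09:30, 10:30-13:25, 14:20-18:20.
Emeka free: 07:55-11:35, 16:35-18:20, 18:45-18:55.
Erik ∩ Imani: 10:10-13:20, 15:45-19:00.
Erik ∩ Imani ∩ Wendy: 10:10-11:50, 15:45-19:00.
Erik ∩ Imani ∩ Wendy ∩ Omar: 10:30-11:50, 15:45-18:20.
Erik ∩ Imani ∩ Wendy ∩ Omar ∩ Emeka: 10:30-11:35, 16:35-18:20.

10:30-11:35, 16:35-18:20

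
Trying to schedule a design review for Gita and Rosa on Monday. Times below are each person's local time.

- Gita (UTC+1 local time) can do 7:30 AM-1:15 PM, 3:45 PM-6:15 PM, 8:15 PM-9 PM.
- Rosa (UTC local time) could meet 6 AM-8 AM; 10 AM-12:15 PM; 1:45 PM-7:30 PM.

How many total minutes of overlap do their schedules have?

390

Gita in UTC: 06:30-12:15, 14:45-17:15, 19:15-20:00 (subtract 1h to convert from UTC+1).
Rosa in UTC: 06:00-08:00, 10:00-12:15, 13:45-19:30.
Gita ∩ Rosa: 06:30-08:00, 10:00-12:15, 14:45-17:15, 19:15-19:30.
Those are the intersection windows.
Summing the common windows: 90 + 135 + 150 + 15 = 390 minutes.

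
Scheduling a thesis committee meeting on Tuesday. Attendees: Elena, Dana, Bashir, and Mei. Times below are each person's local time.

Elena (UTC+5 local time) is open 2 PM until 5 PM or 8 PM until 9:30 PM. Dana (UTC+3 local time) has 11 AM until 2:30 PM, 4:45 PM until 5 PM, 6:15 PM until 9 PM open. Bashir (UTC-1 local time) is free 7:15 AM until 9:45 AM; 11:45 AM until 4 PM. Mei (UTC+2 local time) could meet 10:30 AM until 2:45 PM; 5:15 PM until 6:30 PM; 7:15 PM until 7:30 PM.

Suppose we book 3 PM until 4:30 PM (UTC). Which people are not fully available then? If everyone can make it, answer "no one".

Elena in UTC: 09:00-12:00, 15:00-16:30 (subtract 5h to convert from UTC+5).
Dana in UTC: 08:00-11:30, 13:45-14:00, 15:15-18:00 (subtract 3h to convert from UTC+3).
Bashir in UTC: 08:15-10:45, 12:45-17:00 (add 1h to convert from UTC-1).
Mei in UTC: 08:30-12:45, 15:15-16:30, 17:15-17:30 (subtract 2h to convert from UTC+2).
Elena: free for 15:00-16:30. Dana: not fully free for 15:00-16:30. Bashir: free for 15:00-16:30. Mei: not fully free for 15:00-16:30.

Dana, Mei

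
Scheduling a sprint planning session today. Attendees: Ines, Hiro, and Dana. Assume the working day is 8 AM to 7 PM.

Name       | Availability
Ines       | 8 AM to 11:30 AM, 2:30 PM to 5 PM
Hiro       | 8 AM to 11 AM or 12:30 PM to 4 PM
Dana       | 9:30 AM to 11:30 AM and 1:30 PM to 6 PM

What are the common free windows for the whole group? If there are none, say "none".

09:30-11:00, 14:30-16:00

Ines ∩ Hiro: 08:00-11:00, 14:30-16:00.
Ines ∩ Hiro ∩ Dana: 09:30-11:00, 14:30-16:00.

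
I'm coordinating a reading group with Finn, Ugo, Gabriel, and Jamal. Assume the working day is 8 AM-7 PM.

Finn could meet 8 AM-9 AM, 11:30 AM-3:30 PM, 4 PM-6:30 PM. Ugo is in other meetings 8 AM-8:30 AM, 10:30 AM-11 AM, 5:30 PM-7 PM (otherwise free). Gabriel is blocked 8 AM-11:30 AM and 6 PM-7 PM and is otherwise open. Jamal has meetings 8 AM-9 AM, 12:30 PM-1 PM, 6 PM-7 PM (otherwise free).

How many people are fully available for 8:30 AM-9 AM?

Finn free: 08:00-09:00, 11:30-15:30, 16:00-18:30.
Ugo free: 08:30-10:30, 11:00-17:30 (invert busy blocks within the working day).
Gabriel free: 11:30-18:00 (invert busy blocks within the working day).
Jamal free: 09:00-12:30, 13:00-18:00 (invert busy blocks within the working day).
Finn and Ugo can make the full 08:30-09:00 slot — that's 2.

2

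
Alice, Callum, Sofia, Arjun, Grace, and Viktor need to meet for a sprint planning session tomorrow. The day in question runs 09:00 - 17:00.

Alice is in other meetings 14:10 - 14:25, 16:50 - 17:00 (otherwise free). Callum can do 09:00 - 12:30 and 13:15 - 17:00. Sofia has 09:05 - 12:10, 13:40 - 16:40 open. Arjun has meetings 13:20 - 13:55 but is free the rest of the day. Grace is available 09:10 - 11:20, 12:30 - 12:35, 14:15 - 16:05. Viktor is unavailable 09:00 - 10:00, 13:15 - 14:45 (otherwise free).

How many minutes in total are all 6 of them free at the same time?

160

Alice free: 09:00-14:10, 14:25-16:50 (invert busy blocks within the working day).
Callum free: 09:00-12:30, 13:15-17:00.
Sofia free: 09:05-12:10, 13:40-16:40.
Arjun free: 09:00-13:20, 13:55-17:00 (invert busy blocks within the working day).
Grace free: 09:10-11:20, 12:30-12:35, 14:15-16:05.
Viktor free: 10:00-13:15, 14:45-17:00 (invert busy blocks within the working day).
Alice ∩ Callum: 09:00-12:30, 13:15-14:10, 14:25-16:50.
Alice ∩ Callum ∩ Sofia: 09:05-12:10, 13:40-14:10, 14:25-16:40.
Alice ∩ Callum ∩ Sofia ∩ Arjun: 09:05-12:10, 13:55-14:10, 14:25-16:40.
Alice ∩ Callum ∩ Sofia ∩ Arjun ∩ Grace: 09:10-11:20, 14:25-16:05.
Alice ∩ Callum ∩ Sofia ∩ Arjun ∩ Grace ∩ Viktor: 10:00-11:20, 14:45-16:05.
Summing the common windows: 80 + 80 = 160 minutes.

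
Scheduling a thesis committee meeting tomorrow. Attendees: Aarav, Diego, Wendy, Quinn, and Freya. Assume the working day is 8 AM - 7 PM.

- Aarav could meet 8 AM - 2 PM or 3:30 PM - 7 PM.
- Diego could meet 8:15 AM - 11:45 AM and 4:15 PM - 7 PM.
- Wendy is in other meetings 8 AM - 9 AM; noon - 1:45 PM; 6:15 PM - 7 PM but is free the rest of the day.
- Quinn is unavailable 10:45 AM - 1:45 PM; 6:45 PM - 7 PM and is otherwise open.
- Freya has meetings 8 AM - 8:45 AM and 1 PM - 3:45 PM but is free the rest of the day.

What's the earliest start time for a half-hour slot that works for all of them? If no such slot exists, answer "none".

Aarav free: 08:00-14:00, 15:30-19:00.
Diego free: 08:15-11:45, 16:15-19:00.
Wendy free: 09:00-12:00, 13:45-18:15 (invert busy blocks within the working day).
Quinn free: 08:00-10:45, 13:45-18:45 (invert busy blocks within the working day).
Freya free: 08:45-13:00, 15:45-19:00 (invert busy blocks within the working day).
Aarav ∩ Diego: 08:15-11:45, 16:15-19:00.
Aarav ∩ Diego ∩ Wendy: 09:00-11:45, 16:15-18:15.
Aarav ∩ Diego ∩ Wendy ∩ Quinn: 09:00-10:45, 16:15-18:15.
Aarav ∩ Diego ∩ Wendy ∩ Quinn ∩ Freya: 09:00-10:45, 16:15-18:15.
Those are the intersection windows.
The first common window of at least 30 minutes is 09:00-10:45, so the earliest start is 09:00.

09:00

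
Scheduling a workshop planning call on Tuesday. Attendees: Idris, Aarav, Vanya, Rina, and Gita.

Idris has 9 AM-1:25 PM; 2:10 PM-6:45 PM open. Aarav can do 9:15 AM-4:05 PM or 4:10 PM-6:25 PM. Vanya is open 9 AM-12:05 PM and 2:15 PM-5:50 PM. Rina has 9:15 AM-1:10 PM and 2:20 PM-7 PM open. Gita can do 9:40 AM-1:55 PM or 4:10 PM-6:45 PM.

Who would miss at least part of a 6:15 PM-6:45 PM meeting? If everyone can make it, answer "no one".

Aarav, Vanya

Idris: free for 18:15-18:45. Aarav: not fully free for 18:15-18:45. Vanya: not fully free for 18:15-18:45. Rina: free for 18:15-18:45. Gita: free for 18:15-18:45.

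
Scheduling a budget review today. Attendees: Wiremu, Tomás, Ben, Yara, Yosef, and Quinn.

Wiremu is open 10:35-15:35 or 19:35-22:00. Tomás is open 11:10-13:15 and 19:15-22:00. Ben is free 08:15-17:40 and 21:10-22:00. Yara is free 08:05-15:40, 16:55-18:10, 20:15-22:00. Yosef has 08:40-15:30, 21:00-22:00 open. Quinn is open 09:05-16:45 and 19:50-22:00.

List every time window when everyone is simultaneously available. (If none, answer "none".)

11:10-13:15, 21:10-22:00

Wiremu ∩ Tomás: 11:10-13:15, 19:35-22:00.
Wiremu ∩ Tomás ∩ Ben: 11:10-13:15, 21:10-22:00.
Wiremu ∩ Tomás ∩ Ben ∩ Yara: 11:10-13:15, 21:10-22:00.
Wiremu ∩ Tomás ∩ Ben ∩ Yara ∩ Yosef: 11:10-13:15, 21:10-22:00.
Wiremu ∩ Tomás ∩ Ben ∩ Yara ∩ Yosef ∩ Quinn: 11:10-13:15, 21:10-22:00.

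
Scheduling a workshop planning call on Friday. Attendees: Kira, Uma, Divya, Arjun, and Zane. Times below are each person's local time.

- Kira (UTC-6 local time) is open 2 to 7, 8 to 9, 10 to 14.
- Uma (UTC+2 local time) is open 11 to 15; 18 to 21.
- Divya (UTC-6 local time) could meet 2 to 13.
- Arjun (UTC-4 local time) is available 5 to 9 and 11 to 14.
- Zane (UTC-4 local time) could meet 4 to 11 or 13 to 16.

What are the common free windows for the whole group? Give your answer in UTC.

Kira in UTC: 08:00-13:00, 14:00-15:00, 16:00-20:00 (add 6h to convert from UTC-6).
Uma in UTC: 09:00-13:00, 16:00-19:00 (subtract 2h to convert from UTC+2).
Divya in UTC: 08:00-19:00 (add 6h to convert from UTC-6).
Arjun in UTC: 09:00-13:00, 15:00-18:00 (add 4h to convert from UTC-4).
Zane in UTC: 08:00-15:00, 17:00-20:00 (add 4h to convert from UTC-4).
Kira ∩ Uma: 09:00-13:00, 16:00-19:00.
Kira ∩ Uma ∩ Divya: 09:00-13:00, 16:00-19:00.
Kira ∩ Uma ∩ Divya ∩ Arjun: 09:00-13:00, 16:00-18:00.
Kira ∩ Uma ∩ Divya ∩ Arjun ∩ Zane: 09:00-13:00, 17:00-18:00.

09:00-13:00, 17:00-18:00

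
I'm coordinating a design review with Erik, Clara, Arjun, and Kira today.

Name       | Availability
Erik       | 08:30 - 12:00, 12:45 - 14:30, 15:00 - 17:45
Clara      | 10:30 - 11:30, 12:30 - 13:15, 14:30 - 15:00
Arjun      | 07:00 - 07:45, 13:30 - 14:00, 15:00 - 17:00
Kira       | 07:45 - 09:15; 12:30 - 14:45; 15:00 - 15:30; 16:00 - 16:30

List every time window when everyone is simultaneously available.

none

Erik ∩ Clara: 10:30-11:30, 12:45-13:15.
Erik ∩ Clara ∩ Arjun: ∅.
Erik ∩ Clara ∩ Arjun ∩ Kira: ∅.
There is no time when everyone is free.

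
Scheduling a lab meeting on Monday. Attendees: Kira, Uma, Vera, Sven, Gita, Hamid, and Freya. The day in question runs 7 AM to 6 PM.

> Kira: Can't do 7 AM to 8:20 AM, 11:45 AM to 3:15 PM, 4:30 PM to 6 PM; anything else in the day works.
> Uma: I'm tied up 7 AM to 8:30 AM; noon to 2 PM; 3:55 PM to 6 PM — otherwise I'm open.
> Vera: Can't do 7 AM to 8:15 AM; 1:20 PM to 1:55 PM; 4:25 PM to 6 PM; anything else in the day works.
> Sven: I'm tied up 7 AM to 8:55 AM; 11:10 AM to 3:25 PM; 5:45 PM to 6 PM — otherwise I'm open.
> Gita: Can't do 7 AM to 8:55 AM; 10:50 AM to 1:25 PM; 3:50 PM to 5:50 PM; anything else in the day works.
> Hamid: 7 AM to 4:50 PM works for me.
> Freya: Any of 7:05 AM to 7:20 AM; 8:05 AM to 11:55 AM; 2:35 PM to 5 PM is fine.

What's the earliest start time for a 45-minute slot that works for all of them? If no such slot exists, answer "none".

08:55

Kira free: 08:20-11:45, 15:15-16:30 (invert busy blocks within the working day).
Uma free: 08:30-12:00, 14:00-15:55 (invert busy blocks within the working day).
Vera free: 08:15-13:20, 13:55-16:25 (invert busy blocks within the working day).
Sven free: 08:55-11:10, 15:25-17:45 (invert busy blocks within the working day).
Gita free: 08:55-10:50, 13:25-15:50, 17:50-18:00 (invert busy blocks within the working day).
Hamid free: 07:00-16:50.
Freya free: 07:05-07:20, 08:05-11:55, 14:35-17:00.
Kira ∩ Uma: 08:30-11:45, 15:15-15:55.
Kira ∩ Uma ∩ Vera: 08:30-11:45, 15:15-15:55.
Kira ∩ Uma ∩ Vera ∩ Sven: 08:55-11:10, 15:25-15:55.
Kira ∩ Uma ∩ Vera ∩ Sven ∩ Gita: 08:55-10:50, 15:25-15:50.
Kira ∩ Uma ∩ Vera ∩ Sven ∩ Gita ∩ Hamid: 08:55-10:50, 15:25-15:50.
Kira ∩ Uma ∩ Vera ∩ Sven ∩ Gita ∩ Hamid ∩ Freya: 08:55-10:50, 15:25-15:50.
So the common availability across everyone is 08:55-10:50, 15:25-15:50.
The first common window of at least 45 minutes is 08:55-10:50, so the earliest start is 08:55.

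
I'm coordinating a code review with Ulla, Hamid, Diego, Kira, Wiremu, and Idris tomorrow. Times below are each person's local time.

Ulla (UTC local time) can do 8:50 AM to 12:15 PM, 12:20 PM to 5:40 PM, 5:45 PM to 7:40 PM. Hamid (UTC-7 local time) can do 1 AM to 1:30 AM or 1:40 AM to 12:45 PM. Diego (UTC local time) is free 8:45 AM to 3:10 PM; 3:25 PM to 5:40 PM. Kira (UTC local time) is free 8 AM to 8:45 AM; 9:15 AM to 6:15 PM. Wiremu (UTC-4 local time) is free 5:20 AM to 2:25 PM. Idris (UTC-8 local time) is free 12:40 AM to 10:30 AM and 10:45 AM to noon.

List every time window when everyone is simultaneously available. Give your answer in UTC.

Ulla in UTC: 08:50-12:15, 12:20-17:40, 17:45-19:40.
Hamid in UTC: 08:00-08:30, 08:40-19:45 (add 7h to convert from UTC-7).
Diego in UTC: 08:45-15:10, 15:25-17:40.
Kira in UTC: 08:00-08:45, 09:15-18:15.
Wiremu in UTC: 09:20-18:25 (add 4h to convert from UTC-4).
Idris in UTC: 08:40-18:30, 18:45-20:00 (add 8h to convert from UTC-8).
Ulla ∩ Hamid: 08:50-12:15, 12:20-17:40, 17:45-19:40.
Ulla ∩ Hamid ∩ Diego: 08:50-12:15, 12:20-15:10, 15:25-17:40.
Ulla ∩ Hamid ∩ Diego ∩ Kira: 09:15-12:15, 12:20-15:10, 15:25-17:40.
Ulla ∩ Hamid ∩ Diego ∩ Kira ∩ Wiremu: 09:20-12:15, 12:20-15:10, 15:25-17:40.
Ulla ∩ Hamid ∩ Diego ∩ Kira ∩ Wiremu ∩ Idris: 09:20-12:15, 12:20-15:10, 15:25-17:40.

09:20-12:15, 12:20-15:10, 15:25-17:40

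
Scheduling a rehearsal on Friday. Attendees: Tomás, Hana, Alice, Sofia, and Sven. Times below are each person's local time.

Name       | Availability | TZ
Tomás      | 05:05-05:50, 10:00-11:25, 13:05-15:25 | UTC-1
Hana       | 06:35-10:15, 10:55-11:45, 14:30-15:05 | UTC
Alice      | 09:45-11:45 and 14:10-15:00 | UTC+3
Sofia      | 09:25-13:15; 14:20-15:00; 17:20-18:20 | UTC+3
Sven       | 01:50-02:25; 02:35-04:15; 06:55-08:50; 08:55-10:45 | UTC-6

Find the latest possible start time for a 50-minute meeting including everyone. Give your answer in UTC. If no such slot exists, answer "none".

none

Tomás in UTC: 06:05-06:50, 11:00-12:25, 14:05-16:25 (add 1h to convert from UTC-1).
Hana in UTC: 06:35-10:15, 10:55-11:45, 14:30-15:05.
Alice in UTC: 06:45-08:45, 11:10-12:00 (subtract 3h to convert from UTC+3).
Sofia in UTC: 06:25-10:15, 11:20-12:00, 14:20-15:20 (subtract 3h to convert from UTC+3).
Sven in UTC: 07:50-08:25, 08:35-10:15, 12:55-14:50, 14:55-16:45 (add 6h to convert from UTC-6).
Tomás ∩ Hana: 06:35-06:50, 11:00-11:45, 14:30-15:05.
Tomás ∩ Hana ∩ Alice: 06:45-06:50, 11:10-11:45.
Tomás ∩ Hana ∩ Alice ∩ Sofia: 06:45-06:50, 11:20-11:45.
Tomás ∩ Hana ∩ Alice ∩ Sofia ∩ Sven: ∅.
There is no time when everyone is free.
No common window is at least 50 minutes long.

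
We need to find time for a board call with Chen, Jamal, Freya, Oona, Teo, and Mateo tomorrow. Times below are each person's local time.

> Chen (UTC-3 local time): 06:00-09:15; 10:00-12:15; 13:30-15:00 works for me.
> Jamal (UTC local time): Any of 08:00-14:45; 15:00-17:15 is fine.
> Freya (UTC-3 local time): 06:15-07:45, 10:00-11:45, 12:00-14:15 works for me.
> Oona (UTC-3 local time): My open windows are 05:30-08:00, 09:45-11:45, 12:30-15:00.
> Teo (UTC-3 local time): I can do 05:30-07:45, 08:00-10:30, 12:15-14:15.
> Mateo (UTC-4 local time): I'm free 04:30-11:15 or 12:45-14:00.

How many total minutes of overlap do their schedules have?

150

Chen in UTC: 09:00-12:15, 13:00-15:15, 16:30-18:00 (add 3h to convert from UTC-3).
Jamal in UTC: 08:00-14:45, 15:00-17:15.
Freya in UTC: 09:15-10:45, 13:00-14:45, 15:00-17:15 (add 3h to convert from UTC-3).
Oona in UTC: 08:30-11:00, 12:45-14:45, 15:30-18:00 (add 3h to convert from UTC-3).
Teo in UTC: 08:30-10:45, 11:00-13:30, 15:15-17:15 (add 3h to convert from UTC-3).
Mateo in UTC: 08:30-15:15, 16:45-18:00 (add 4h to convert from UTC-4).
Chen ∩ Jamal: 09:00-12:15, 13:00-14:45, 15:00-15:15, 16:30-17:15.
Chen ∩ Jamal ∩ Freya: 09:15-10:45, 13:00-14:45, 15:00-15:15, 16:30-17:15.
Chen ∩ Jamal ∩ Freya ∩ Oona: 09:15-10:45, 13:00-14:45, 16:30-17:15.
Chen ∩ Jamal ∩ Freya ∩ Oona ∩ Teo: 09:15-10:45, 13:00-13:30, 16:30-17:15.
Chen ∩ Jamal ∩ Freya ∩ Oona ∩ Teo ∩ Mateo: 09:15-10:45, 13:00-13:30, 16:45-17:15.
So the common availability across everyone is 09:15-10:45, 13:00-13:30, 16:45-17:15.
Summing the common windows: 90 + 30 + 30 = 150 minutes.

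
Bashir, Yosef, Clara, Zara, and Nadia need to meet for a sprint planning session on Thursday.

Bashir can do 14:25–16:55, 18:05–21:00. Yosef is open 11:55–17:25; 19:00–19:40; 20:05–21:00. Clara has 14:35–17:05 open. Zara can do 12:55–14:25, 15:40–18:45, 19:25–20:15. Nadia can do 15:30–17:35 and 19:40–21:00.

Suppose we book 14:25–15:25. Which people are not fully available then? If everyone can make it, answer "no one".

Clara, Nadia, Zara

Bashir: free for 14:25-15:25. Yosef: free for 14:25-15:25. Clara: not fully free for 14:25-15:25. Zara: not fully free for 14:25-15:25. Nadia: not fully free for 14:25-15:25.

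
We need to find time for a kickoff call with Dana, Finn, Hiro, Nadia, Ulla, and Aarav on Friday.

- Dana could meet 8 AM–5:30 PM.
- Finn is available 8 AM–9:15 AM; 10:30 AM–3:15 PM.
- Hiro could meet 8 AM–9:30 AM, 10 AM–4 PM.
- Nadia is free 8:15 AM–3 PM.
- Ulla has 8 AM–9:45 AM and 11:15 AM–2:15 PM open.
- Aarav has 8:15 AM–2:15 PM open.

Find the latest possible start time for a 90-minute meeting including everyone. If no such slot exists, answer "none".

Dana ∩ Finn: 08:00-09:15, 10:30-15:15.
Dana ∩ Finn ∩ Hiro: 08:00-09:15, 10:30-15:15.
Dana ∩ Finn ∩ Hiro ∩ Nadia: 08:15-09:15, 10:30-15:00.
Dana ∩ Finn ∩ Hiro ∩ Nadia ∩ Ulla: 08:15-09:15, 11:15-14:15.
Dana ∩ Finn ∩ Hiro ∩ Nadia ∩ Ulla ∩ Aarav: 08:15-09:15, 11:15-14:15.
The last common window of at least 90 minutes is 11:15-14:15; a 90-minute meeting can start as late as 12:45 and still end by 14:15.

12:45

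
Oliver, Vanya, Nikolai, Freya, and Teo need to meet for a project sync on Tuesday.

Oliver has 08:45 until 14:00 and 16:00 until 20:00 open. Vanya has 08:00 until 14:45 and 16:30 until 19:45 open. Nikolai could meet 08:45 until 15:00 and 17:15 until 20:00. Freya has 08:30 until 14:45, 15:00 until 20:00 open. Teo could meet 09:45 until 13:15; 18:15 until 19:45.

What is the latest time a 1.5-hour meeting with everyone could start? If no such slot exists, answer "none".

Oliver ∩ Vanya: 08:45-14:00, 16:30-19:45.
Oliver ∩ Vanya ∩ Nikolai: 08:45-14:00, 17:15-19:45.
Oliver ∩ Vanya ∩ Nikolai ∩ Freya: 08:45-14:00, 17:15-19:45.
Oliver ∩ Vanya ∩ Nikolai ∩ Freya ∩ Teo: 09:45-13:15, 18:15-19:45.
The last common window of at least 90 minutes is 18:15-19:45; a 90-minute meeting can start as late as 18:15 and still end by 19:45.

18:15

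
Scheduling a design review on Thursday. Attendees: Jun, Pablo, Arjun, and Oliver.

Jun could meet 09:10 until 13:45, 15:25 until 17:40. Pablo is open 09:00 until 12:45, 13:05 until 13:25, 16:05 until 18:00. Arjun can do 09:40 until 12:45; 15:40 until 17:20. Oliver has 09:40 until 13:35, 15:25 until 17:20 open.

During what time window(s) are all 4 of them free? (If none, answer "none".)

09:40-12:45, 16:05-17:20

Jun ∩ Pablo: 09:10-12:45, 13:05-13:25, 16:05-17:40.
Jun ∩ Pablo ∩ Arjun: 09:40-12:45, 16:05-17:20.
Jun ∩ Pablo ∩ Arjun ∩ Oliver: 09:40-12:45, 16:05-17:20.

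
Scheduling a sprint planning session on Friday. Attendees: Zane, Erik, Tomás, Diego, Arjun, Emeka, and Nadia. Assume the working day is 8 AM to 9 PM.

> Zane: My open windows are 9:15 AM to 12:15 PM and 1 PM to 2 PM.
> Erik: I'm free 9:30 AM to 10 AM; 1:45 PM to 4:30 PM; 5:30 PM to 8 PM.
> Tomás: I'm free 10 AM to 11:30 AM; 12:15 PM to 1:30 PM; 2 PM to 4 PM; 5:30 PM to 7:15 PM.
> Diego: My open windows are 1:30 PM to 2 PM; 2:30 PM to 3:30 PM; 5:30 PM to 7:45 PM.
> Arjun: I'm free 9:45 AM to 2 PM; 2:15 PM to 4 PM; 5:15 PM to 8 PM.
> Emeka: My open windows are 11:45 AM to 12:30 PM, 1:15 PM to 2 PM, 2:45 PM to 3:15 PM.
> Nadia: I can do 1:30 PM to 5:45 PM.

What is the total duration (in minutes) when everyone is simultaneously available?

Zane ∩ Erik: 09:30-10:00, 13:45-14:00.
Zane ∩ Erik ∩ Tomás: ∅.
Zane ∩ Erik ∩ Tomás ∩ Diego: ∅.
Zane ∩ Erik ∩ Tomás ∩ Diego ∩ Arjun: ∅.
Zane ∩ Erik ∩ Tomás ∩ Diego ∩ Arjun ∩ Emeka: ∅.
Zane ∩ Erik ∩ Tomás ∩ Diego ∩ Arjun ∩ Emeka ∩ Nadia: ∅.
There is no time when everyone is free.
There is no common window, so the total is 0 minutes.

0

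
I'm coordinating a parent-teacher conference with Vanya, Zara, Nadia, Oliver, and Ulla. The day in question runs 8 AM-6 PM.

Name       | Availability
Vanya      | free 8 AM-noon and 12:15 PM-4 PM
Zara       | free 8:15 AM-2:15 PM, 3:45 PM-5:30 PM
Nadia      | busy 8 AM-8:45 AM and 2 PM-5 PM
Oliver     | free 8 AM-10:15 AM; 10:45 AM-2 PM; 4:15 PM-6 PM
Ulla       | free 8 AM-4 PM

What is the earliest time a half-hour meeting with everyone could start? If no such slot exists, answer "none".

08:45

Vanya free: 08:00-12:00, 12:15-16:00.
Zara free: 08:15-14:15, 15:45-17:30.
Nadia free: 08:45-14:00, 17:00-18:00 (invert busy blocks within the working day).
Oliver free: 08:00-10:15, 10:45-14:00, 16:15-18:00.
Ulla free: 08:00-16:00.
Vanya ∩ Zara: 08:15-12:00, 12:15-14:15, 15:45-16:00.
Vanya ∩ Zara ∩ Nadia: 08:45-12:00, 12:15-14:00.
Vanya ∩ Zara ∩ Nadia ∩ Oliver: 08:45-10:15, 10:45-12:00, 12:15-14:00.
Vanya ∩ Zara ∩ Nadia ∩ Oliver ∩ Ulla: 08:45-10:15, 10:45-12:00, 12:15-14:00.
Those are the intersection windows.
The first common window of at least 30 minutes is 08:45-10:15, so the earliest start is 08:45.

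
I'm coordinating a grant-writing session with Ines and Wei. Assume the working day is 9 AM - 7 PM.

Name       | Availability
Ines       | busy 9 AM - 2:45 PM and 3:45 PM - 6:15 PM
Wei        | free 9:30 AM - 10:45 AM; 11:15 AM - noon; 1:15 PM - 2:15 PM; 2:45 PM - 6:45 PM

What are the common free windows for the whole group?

14:45-15:45, 18:15-18:45

Ines free: 14:45-15:45, 18:15-19:00 (invert busy blocks within the working day).
Wei free: 09:30-10:45, 11:15-12:00, 13:15-14:15, 14:45-18:45.
Ines ∩ Wei: 14:45-15:45, 18:15-18:45.
So the common availability across everyone is 14:45-15:45, 18:15-18:45.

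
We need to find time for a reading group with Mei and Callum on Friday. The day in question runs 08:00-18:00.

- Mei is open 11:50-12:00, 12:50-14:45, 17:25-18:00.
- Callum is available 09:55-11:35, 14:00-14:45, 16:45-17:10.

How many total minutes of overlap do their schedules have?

45

Mei ∩ Callum: 14:00-14:45.
That's a single block of 45 minutes.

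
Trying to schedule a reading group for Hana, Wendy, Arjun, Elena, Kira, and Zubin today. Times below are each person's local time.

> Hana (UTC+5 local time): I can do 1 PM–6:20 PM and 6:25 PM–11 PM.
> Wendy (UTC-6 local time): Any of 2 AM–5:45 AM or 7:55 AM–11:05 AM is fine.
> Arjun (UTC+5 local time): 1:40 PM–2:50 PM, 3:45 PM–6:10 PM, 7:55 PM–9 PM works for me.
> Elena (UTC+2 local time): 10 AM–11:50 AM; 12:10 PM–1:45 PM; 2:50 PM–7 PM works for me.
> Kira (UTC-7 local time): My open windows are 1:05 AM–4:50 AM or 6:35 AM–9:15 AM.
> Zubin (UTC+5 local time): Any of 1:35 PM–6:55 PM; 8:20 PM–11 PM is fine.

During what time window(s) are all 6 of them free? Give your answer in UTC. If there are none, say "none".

08:40-09:50, 10:45-11:45, 15:20-16:00

Hana in UTC: 08:00-13:20, 13:25-18:00 (subtract 5h to convert from UTC+5).
Wendy in UTC: 08:00-11:45, 13:55-17:05 (add 6h to convert from UTC-6).
Arjun in UTC: 08:40-09:50, 10:45-13:10, 14:55-16:00 (subtract 5h to convert from UTC+5).
Elena in UTC: 08:00-09:50, 10:10-11:45, 12:50-17:00 (subtract 2h to convert from UTC+2).
Kira in UTC: 08:05-11:50, 13:35-16:15 (add 7h to convert from UTC-7).
Zubin in UTC: 08:35-13:55, 15:20-18:00 (subtract 5h to convert from UTC+5).
Hana ∩ Wendy: 08:00-11:45, 13:55-17:05.
Hana ∩ Wendy ∩ Arjun: 08:40-09:50, 10:45-11:45, 14:55-16:00.
Hana ∩ Wendy ∩ Arjun ∩ Elena: 08:40-09:50, 10:45-11:45, 14:55-16:00.
Hana ∩ Wendy ∩ Arjun ∩ Elena ∩ Kira: 08:40-09:50, 10:45-11:45, 14:55-16:00.
Hana ∩ Wendy ∩ Arjun ∩ Elena ∩ Kira ∩ Zubin: 08:40-09:50, 10:45-11:45, 15:20-16:00.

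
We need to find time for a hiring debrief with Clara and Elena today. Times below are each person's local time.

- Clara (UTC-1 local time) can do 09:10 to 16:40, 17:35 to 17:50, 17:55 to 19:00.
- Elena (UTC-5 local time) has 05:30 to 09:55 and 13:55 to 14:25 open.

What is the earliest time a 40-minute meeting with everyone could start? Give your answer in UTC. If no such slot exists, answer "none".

10:30

Clara in UTC: 10:10-17:40, 18:35-18:50, 18:55-20:00 (add 1h to convert from UTC-1).
Elena in UTC: 10:30-14:55, 18:55-19:25 (add 5h to convert from UTC-5).
Clara ∩ Elena: 10:30-14:55, 18:55-19:25.
The first common window of at least 40 minutes is 10:30-14:55, so the earliest start is 10:30.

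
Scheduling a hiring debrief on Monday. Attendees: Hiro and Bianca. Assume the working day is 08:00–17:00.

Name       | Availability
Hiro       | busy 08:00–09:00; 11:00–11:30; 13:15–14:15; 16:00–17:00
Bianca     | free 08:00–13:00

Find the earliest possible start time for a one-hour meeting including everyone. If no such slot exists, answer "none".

Hiro free: 09:00-11:00, 11:30-13:15, 14:15-16:00 (invert busy blocks within the working day).
Bianca free: 08:00-13:00.
Hiro ∩ Bianca: 09:00-11:00, 11:30-13:00.
So the common availability across everyone is 09:00-11:00, 11:30-13:00.
The first common window of at least 60 minutes is 09:00-11:00, so the earliest start is 09:00.

09:00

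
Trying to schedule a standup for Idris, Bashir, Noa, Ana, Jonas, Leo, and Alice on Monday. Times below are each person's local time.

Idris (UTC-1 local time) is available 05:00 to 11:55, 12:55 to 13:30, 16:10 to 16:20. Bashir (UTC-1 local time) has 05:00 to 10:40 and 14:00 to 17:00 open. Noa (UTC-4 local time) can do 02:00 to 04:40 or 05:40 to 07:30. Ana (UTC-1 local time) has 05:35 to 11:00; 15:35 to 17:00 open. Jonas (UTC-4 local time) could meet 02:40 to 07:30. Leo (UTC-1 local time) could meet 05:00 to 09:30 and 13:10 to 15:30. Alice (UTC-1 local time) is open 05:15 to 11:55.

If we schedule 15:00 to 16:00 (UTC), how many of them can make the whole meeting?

Idris in UTC: 06:00-12:55, 13:55-14:30, 17:10-17:20 (add 1h to convert from UTC-1).
Bashir in UTC: 06:00-11:40, 15:00-18:00 (add 1h to convert from UTC-1).
Noa in UTC: 06:00-08:40, 09:40-11:30 (add 4h to convert from UTC-4).
Ana in UTC: 06:35-12:00, 16:35-18:00 (add 1h to convert from UTC-1).
Jonas in UTC: 06:40-11:30 (add 4h to convert from UTC-4).
Leo in UTC: 06:00-10:30, 14:10-16:30 (add 1h to convert from UTC-1).
Alice in UTC: 06:15-12:55 (add 1h to convert from UTC-1).
Bashir and Leo can make the full 15:00-16:00 slot — that's 2.

2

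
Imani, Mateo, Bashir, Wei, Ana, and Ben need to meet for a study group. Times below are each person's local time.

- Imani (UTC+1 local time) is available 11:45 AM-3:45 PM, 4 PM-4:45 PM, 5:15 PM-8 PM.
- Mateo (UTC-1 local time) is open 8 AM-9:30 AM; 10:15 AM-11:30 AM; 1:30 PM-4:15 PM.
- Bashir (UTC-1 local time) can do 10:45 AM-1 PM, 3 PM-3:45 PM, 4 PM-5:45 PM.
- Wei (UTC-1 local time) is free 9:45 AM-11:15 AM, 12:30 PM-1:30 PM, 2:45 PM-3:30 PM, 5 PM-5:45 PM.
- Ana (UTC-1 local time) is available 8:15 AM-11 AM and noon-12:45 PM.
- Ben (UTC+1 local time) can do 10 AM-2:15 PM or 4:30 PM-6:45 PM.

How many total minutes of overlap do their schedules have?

15

Imani in UTC: 10:45-14:45, 15:00-15:45, 16:15-19:00 (subtract 1h to convert from UTC+1).
Mateo in UTC: 09:00-10:30, 11:15-12:30, 14:30-17:15 (add 1h to convert from UTC-1).
Bashir in UTC: 11:45-14:00, 16:00-16:45, 17:00-18:45 (add 1h to convert from UTC-1).
Wei in UTC: 10:45-12:15, 13:30-14:30, 15:45-16:30, 18:00-18:45 (add 1h to convert from UTC-1).
Ana in UTC: 09:15-12:00, 13:00-13:45 (add 1h to convert from UTC-1).
Ben in UTC: 09:00-13:15, 15:30-17:45 (subtract 1h to convert from UTC+1).
Imani ∩ Mateo: 11:15-12:30, 14:30-14:45, 15:00-15:45, 16:15-17:15.
Imani ∩ Mateo ∩ Bashir: 11:45-12:30, 16:15-16:45, 17:00-17:15.
Imani ∩ Mateo ∩ Bashir ∩ Wei: 11:45-12:15, 16:15-16:30.
Imani ∩ Mateo ∩ Bashir ∩ Wei ∩ Ana: 11:45-12:00.
Imani ∩ Mateo ∩ Bashir ∩ Wei ∩ Ana ∩ Ben: 11:45-12:00.
Those are the intersection windows.
That's a single block of 15 minutes.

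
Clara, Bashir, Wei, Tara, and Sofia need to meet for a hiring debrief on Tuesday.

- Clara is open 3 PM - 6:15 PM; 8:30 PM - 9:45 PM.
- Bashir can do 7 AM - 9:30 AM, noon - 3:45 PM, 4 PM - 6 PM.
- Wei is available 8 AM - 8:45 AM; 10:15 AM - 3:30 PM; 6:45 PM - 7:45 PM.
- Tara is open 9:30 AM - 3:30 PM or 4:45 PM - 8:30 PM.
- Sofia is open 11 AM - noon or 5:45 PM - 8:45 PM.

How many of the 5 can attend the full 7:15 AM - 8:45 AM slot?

Bashir can make the full 07:15-08:45 slot — that's 1.

1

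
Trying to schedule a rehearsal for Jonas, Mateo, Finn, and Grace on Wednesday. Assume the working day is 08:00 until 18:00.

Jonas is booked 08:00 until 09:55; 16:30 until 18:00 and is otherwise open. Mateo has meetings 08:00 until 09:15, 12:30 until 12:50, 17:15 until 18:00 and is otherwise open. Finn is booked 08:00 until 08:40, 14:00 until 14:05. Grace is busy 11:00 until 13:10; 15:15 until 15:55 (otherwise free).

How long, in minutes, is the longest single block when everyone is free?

70

Jonas free: 09:55-16:30 (invert busy blocks within the working day).
Mateo free: 09:15-12:30, 12:50-17:15 (invert busy blocks within the working day).
Finn free: 08:40-14:00, 14:05-18:00 (invert busy blocks within the working day).
Grace free: 08:00-11:00, 13:10-15:15, 15:55-18:00 (invert busy blocks within the working day).
Jonas ∩ Mateo: 09:55-12:30, 12:50-16:30.
Jonas ∩ Mateo ∩ Finn: 09:55-12:30, 12:50-14:00, 14:05-16:30.
Jonas ∩ Mateo ∩ Finn ∩ Grace: 09:55-11:00, 13:10-14:00, 14:05-15:15, 15:55-16:30.
The longest is 14:05-15:15 at 70 minutes.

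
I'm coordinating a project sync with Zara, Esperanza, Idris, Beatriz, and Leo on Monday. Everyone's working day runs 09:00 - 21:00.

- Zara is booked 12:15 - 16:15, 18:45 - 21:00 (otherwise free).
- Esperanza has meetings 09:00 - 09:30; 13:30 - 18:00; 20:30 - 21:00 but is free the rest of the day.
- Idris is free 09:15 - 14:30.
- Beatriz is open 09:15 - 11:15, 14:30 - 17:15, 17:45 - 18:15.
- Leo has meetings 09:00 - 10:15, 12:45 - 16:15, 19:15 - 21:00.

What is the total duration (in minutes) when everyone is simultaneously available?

60

Zara free: 09:00-12:15, 16:15-18:45 (invert busy blocks within the working day).
Esperanza free: 09:30-13:30, 18:00-20:30 (invert busy blocks within the working day).
Idris free: 09:15-14:30.
Beatriz free: 09:15-11:15, 14:30-17:15, 17:45-18:15.
Leo free: 10:15-12:45, 16:15-19:15 (invert busy blocks within the working day).
Zara ∩ Esperanza: 09:30-12:15, 18:00-18:45.
Zara ∩ Esperanza ∩ Idris: 09:30-12:15.
Zara ∩ Esperanza ∩ Idris ∩ Beatriz: 09:30-11:15.
Zara ∩ Esperanza ∩ Idris ∩ Beatriz ∩ Leo: 10:15-11:15.
That's a single block of 60 minutes.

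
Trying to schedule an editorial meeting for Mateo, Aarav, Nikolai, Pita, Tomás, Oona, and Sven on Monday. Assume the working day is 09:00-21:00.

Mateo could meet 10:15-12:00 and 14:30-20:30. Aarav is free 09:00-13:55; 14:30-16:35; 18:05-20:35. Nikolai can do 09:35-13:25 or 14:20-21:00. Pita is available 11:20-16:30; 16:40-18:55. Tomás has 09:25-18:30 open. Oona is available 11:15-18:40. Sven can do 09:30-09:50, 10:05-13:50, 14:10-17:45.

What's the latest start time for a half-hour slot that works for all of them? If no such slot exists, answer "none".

16:00

Mateo ∩ Aarav: 10:15-12:00, 14:30-16:35, 18:05-20:30.
Mateo ∩ Aarav ∩ Nikolai: 10:15-12:00, 14:30-16:35, 18:05-20:30.
Mateo ∩ Aarav ∩ Nikolai ∩ Pita: 11:20-12:00, 14:30-16:30, 18:05-18:55.
Mateo ∩ Aarav ∩ Nikolai ∩ Pita ∩ Tomás: 11:20-12:00, 14:30-16:30, 18:05-18:30.
Mateo ∩ Aarav ∩ Nikolai ∩ Pita ∩ Tomás ∩ Oona: 11:20-12:00, 14:30-16:30, 18:05-18:30.
Mateo ∩ Aarav ∩ Nikolai ∩ Pita ∩ Tomás ∩ Oona ∩ Sven: 11:20-12:00, 14:30-16:30.
The last common window of at least 30 minutes is 14:30-16:30; a 30-minute meeting can start as late as 16:00 and still end by 16:30.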